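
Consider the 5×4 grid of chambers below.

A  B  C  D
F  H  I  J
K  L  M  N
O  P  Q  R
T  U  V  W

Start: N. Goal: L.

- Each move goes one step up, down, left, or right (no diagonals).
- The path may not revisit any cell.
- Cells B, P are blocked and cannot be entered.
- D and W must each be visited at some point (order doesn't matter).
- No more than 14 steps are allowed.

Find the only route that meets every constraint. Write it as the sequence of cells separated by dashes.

N - J - D - C - I - M - Q - R - W - V - U - T - O - K - L

The 14-move cap with required stops at D, W leaves no slack for detours.
Route from N: 2× up (reaching D), left to C, 3× down (reaching Q), right to R, down to W, 3× left (reaching T), 2× up (reaching K), right to L — 14 moves in all.
Check: all required cells visited; 14 ≤ 14 moves.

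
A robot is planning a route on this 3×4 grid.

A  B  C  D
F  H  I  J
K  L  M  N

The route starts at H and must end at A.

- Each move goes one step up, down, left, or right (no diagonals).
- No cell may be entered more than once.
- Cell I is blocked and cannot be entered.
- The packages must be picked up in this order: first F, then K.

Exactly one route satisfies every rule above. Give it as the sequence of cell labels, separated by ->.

The waypoints must appear in the order F, K, with no cell reused.
Route from H: left to F, down to K, 3× right (reaching N), 2× up (reaching D), 3× left (reaching A) — 10 moves in all.
Check: order respected (F at step 1, K at step 2).

H -> F -> K -> L -> M -> N -> J -> D -> C -> B -> A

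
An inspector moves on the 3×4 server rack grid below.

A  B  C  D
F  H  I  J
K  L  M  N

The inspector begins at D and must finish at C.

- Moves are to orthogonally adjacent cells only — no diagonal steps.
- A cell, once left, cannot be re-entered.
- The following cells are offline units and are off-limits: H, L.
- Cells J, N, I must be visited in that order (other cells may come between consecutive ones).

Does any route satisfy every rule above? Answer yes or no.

yes

One route that works: D → J → N → M → I → C.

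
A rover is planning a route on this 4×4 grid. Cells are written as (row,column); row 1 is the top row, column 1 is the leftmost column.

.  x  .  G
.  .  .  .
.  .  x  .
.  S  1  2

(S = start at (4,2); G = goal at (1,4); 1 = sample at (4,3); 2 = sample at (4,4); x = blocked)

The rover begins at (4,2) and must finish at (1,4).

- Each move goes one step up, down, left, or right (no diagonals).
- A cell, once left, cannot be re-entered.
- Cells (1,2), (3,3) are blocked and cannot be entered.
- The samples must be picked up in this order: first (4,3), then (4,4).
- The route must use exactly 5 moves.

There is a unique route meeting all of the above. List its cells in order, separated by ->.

The waypoints must appear in the order (4,3), (4,4), with no cell reused.
Route from (4,2): right 2 to (4,4), up 3 to (1,4) — 5 moves in all.
Check: order respected (1 at step 1, 2 at step 2); 5 moves as required.

(4,2) -> (4,3) -> (4,4) -> (3,4) -> (2,4) -> (1,4)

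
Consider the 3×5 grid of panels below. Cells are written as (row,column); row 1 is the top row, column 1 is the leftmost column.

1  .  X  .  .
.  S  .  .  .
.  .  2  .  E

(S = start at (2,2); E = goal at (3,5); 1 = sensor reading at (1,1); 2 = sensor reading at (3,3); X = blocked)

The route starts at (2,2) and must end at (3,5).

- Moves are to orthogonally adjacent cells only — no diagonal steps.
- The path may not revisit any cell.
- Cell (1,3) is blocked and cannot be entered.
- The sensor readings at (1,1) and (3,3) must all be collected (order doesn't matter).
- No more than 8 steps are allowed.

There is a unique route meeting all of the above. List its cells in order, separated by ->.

The budget equals the shortest possible length, so every move has to be on a shortest route through the required cells.
Route from (2,2): up to (1,2), left to (1,1), 2× down (reaching (3,1)), 4× right (reaching (3,5)) — 8 moves in all.
Check: all required cells visited; 8 ≤ 8 moves.

(2,2) -> (1,2) -> (1,1) -> (2,1) -> (3,1) -> (3,2) -> (3,3) -> (3,4) -> (3,5)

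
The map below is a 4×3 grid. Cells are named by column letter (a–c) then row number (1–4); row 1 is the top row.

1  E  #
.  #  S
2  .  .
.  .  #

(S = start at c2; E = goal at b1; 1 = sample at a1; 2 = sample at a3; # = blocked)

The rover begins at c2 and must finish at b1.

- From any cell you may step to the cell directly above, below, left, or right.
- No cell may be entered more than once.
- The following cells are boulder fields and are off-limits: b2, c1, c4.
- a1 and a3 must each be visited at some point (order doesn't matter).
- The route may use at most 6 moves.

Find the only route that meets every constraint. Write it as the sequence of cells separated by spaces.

c2 c3 b3 a3 a2 a1 b1

Any route must reach a1 and a3 and still end at b1 within 6 moves, so the order of the required stops is forced.
Route from c2: down 1 to c3, left 2 to a3, up 2 to a1, right 1 to b1 — 6 moves in all.
Check: all required cells visited; 6 ≤ 6 moves.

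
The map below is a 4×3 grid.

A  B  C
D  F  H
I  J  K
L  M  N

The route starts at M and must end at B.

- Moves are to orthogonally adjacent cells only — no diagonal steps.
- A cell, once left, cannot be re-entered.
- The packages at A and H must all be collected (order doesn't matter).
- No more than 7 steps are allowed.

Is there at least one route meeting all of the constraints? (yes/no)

yes

One route that works: M → J → K → H → F → D → A → B.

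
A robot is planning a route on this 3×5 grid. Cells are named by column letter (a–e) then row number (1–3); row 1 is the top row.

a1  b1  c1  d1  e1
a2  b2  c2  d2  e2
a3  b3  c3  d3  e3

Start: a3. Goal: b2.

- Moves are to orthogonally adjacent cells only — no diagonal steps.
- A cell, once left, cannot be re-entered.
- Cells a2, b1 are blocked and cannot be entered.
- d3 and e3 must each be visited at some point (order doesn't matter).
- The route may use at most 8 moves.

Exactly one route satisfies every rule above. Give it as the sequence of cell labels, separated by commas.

a3, b3, c3, d3, e3, e2, d2, c2, b2

Any route must reach d3 and e3 and still end at b2 within 8 moves, so the order of the required stops is forced.
Route from a3: 4× right (reaching e3), up to e2, 3× left (reaching b2) — 8 moves in all.
Check: all required cells visited; 8 ≤ 8 moves.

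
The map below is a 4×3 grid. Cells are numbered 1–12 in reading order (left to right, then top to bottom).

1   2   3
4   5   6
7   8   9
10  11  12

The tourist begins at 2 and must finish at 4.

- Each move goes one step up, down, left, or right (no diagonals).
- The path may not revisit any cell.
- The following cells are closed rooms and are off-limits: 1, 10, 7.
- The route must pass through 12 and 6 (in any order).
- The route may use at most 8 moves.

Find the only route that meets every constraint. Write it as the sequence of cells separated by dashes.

2 - 3 - 6 - 9 - 12 - 11 - 8 - 5 - 4

The 8-move cap with required stops at 12, 6 leaves no slack for detours.
Route from 2: right 1 to 3, down 3 to 12, left 1 to 11, up 2 to 5, left 1 to 4 — 8 moves in all.
Check: all required cells visited; 8 ≤ 8 moves.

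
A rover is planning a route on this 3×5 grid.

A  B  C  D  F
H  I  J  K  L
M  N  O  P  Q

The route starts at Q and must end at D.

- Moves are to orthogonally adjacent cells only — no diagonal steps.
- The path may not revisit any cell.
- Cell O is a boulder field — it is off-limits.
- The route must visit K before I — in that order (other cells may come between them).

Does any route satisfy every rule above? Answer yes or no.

One route that works: Q → L → K → J → I → B → C → D.

yes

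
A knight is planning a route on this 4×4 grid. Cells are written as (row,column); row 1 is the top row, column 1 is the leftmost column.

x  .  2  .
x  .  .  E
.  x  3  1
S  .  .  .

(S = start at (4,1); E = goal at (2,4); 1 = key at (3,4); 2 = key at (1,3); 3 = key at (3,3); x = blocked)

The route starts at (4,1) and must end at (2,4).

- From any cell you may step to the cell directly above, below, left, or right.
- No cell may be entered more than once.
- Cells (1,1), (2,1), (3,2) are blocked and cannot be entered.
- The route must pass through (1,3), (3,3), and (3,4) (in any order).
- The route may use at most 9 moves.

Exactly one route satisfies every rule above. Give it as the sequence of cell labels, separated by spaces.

(4,1) (4,2) (4,3) (4,4) (3,4) (3,3) (2,3) (1,3) (1,4) (2,4)

The 9-move cap with required stops at (1,3), (3,3), (3,4) leaves no slack for detours.
Route from (4,1): 3× right (reaching (4,4)), up to (3,4), left to (3,3), 2× up (reaching (1,3)), right to (1,4), down to (2,4) — 9 moves in all.
Check: all required cells visited; 9 ≤ 9 moves.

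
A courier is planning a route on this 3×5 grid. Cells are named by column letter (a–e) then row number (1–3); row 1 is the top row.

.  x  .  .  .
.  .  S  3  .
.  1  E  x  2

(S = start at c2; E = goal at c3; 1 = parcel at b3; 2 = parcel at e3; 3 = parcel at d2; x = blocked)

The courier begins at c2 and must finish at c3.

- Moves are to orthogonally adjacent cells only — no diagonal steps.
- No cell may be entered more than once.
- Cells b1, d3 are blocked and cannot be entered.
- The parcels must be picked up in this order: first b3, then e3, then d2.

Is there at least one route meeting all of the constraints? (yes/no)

no

e3 must be visited but has only one open neighbour (e2), and it is neither the start nor the goal — the route would have to enter and leave through e2, re-entering it.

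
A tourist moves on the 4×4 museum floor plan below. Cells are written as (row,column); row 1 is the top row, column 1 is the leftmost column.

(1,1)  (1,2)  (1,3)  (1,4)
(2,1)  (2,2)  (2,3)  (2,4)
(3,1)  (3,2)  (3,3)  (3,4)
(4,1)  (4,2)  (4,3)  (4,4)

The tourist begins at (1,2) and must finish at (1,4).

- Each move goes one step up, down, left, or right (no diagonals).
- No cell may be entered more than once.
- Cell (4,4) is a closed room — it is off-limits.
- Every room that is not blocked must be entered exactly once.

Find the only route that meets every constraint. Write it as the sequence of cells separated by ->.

(1,2) -> (1,1) -> (2,1) -> (2,2) -> (3,2) -> (3,1) -> (4,1) -> (4,2) -> (4,3) -> (3,3) -> (3,4) -> (2,4) -> (2,3) -> (1,3) -> (1,4)

Need to visit all 15 open cells exactly once, starting at (1,2) and ending at (1,4).
Route from (1,2): left to (1,1), down to (2,1), right to (2,2), down to (3,2), left to (3,1), down to (4,1), 2× right (reaching (4,3)), up to (3,3), right to (3,4), up to (2,4), left to (2,3), up to (1,3), right to (1,4) — 14 moves in all.
Check: all 15 open cells covered.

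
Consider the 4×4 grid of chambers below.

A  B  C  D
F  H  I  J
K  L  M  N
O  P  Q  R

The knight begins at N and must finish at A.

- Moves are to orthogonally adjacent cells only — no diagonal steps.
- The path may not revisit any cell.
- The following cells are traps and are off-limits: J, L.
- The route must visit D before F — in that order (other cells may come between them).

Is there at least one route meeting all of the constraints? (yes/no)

no

D must be visited but has only one open neighbour (C), and it is neither the start nor the goal — the route would have to enter and leave through C, re-entering it.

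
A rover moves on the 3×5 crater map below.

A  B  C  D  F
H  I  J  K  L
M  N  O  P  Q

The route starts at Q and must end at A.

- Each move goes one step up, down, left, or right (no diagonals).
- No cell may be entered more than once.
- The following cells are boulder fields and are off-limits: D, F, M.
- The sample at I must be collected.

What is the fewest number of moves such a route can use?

Any route passes through I somewhere between Q and A. Summing Manhattan distances along the two legs (Q → I → A) gives a lower bound of 4 + 2 = 6 moves.
A route of 6 moves achieves this: Q → L → K → J → I → B → A.
Since 6 matches the lower bound, it is optimal.

6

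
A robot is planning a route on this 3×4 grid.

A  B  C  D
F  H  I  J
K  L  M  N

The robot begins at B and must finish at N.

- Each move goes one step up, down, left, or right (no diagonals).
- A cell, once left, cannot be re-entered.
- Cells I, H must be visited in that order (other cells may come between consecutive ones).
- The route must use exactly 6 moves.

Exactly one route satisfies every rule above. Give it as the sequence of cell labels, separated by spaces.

The waypoints must appear in the order I, H, with no cell reused.
Route from B: right 1 to C, down 1 to I, left 1 to H, down 1 to L, right 2 to N — 6 moves in all.
Check: order respected (I at step 2, H at step 3); 6 moves as required.

B C I H L M N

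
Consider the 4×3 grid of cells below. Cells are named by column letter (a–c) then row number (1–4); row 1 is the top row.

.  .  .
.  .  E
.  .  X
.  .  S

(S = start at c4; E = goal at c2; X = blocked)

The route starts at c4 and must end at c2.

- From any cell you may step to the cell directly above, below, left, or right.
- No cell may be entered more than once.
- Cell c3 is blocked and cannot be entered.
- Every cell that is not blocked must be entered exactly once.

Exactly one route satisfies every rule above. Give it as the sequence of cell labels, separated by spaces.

c4 b4 a4 a3 b3 b2 a2 a1 b1 c1 c2

Need to visit all 11 open cells exactly once, starting at c4 and ending at c2.
Cell c1 has only two open neighbours (c2 and b1), so the path must pass straight through it: one of those is the cell it's entered from and the other is where it exits.
Route from c4: 2× left (reaching a4), up to a3, right to b3, up to b2, left to a2, up to a1, 2× right (reaching c1), down to c2 — 10 moves in all.
Check: all 11 open cells covered.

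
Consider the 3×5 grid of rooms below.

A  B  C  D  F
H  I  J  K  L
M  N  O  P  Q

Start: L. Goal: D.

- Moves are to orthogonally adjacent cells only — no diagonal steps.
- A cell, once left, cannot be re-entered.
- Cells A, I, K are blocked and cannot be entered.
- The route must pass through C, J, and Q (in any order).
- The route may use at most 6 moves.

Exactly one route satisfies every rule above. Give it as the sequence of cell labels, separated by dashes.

L - Q - P - O - J - C - D

The 6-move cap with required stops at C, J, Q leaves no slack for detours.
Route from L: down to Q, 2× left (reaching O), 2× up (reaching C), right to D — 6 moves in all.
Check: all required cells visited; 6 ≤ 6 moves.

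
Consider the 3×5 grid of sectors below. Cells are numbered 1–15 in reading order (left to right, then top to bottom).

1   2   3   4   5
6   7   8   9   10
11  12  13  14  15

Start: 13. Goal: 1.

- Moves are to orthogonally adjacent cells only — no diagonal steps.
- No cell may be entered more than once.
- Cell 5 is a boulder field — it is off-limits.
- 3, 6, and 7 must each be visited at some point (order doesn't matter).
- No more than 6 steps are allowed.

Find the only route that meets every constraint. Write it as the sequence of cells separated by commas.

13, 8, 3, 2, 7, 6, 1

Any route must reach 3, 6, and 7 and still end at 1 within 6 moves, so the order of the required stops is forced.
Route from 13: 2× up (reaching 3), left to 2, down to 7, left to 6, up to 1 — 6 moves in all.
Check: all required cells visited; 6 ≤ 6 moves.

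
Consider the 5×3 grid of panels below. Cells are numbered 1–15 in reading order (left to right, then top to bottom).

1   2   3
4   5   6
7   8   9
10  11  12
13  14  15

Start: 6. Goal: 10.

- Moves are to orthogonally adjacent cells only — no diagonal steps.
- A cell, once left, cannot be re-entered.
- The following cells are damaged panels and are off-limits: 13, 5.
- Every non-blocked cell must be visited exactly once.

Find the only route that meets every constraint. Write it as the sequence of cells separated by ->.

Need to visit all 13 open cells exactly once, starting at 6 and ending at 10.
Cell 1 has only two open neighbours (4 and 2), so the path must pass straight through it: one of those is the cell it's entered from and the other is where it exits.
Route from 6: up 1 to 3, left 2 to 1, down 2 to 7, right 2 to 9, down 2 to 15, left 1 to 14, up 1 to 11, left 1 to 10 — 12 moves in all.
Check: all 13 open cells covered.

6 -> 3 -> 2 -> 1 -> 4 -> 7 -> 8 -> 9 -> 12 -> 15 -> 14 -> 11 -> 10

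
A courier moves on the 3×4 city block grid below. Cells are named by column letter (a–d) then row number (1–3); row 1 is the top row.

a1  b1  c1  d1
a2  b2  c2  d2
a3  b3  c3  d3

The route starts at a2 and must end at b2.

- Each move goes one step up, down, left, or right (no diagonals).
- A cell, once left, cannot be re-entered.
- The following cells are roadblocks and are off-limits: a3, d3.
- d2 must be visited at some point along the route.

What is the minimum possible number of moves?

7

Any route passes through d2 somewhere between a2 and b2. Summing Manhattan distances along the two legs (a2 → d2 → b2) gives a lower bound of 3 + 2 = 5 moves.
The shortest route satisfying every rule uses 7 moves: a2 → a1 → b1 → c1 → d1 → d2 → c2 → b2.
The bound of 5 isn't tight here; checking systematically, no route of length 5 through 6 satisfies every constraint, so 7 is the minimum.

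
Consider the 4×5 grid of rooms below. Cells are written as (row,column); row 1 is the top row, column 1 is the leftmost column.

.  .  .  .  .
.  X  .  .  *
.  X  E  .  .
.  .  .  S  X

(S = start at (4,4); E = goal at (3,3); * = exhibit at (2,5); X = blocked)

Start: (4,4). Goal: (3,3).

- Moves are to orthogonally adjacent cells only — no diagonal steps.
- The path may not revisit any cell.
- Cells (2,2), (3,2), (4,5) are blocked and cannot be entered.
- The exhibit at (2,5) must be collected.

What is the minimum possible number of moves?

6

Any route passes through (2,5) somewhere between (4,4) and (3,3). Summing Manhattan distances along the two legs ((4,4) → (2,5) → (3,3)) gives a lower bound of 3 + 3 = 6 moves.
A route of 6 moves achieves this: (4,4) → (3,4) → (3,5) → (2,5) → (2,4) → (2,3) → (3,3).
Since 6 matches the lower bound, it is optimal.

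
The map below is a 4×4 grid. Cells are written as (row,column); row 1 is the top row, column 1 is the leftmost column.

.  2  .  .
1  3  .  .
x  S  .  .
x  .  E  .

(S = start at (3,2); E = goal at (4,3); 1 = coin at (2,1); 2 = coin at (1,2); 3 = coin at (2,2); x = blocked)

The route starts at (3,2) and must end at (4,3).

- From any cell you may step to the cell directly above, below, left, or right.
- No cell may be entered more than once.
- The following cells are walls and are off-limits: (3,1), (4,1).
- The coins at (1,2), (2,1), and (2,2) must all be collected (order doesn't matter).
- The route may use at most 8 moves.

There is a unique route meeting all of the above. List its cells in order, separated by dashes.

The budget equals the shortest possible length, so every move has to be on a shortest route through the required cells.
Route from (3,2): up 1 to (2,2), left 1 to (2,1), up 1 to (1,1), right 2 to (1,3), down 3 to (4,3) — 8 moves in all.
Check: all required cells visited; 8 ≤ 8 moves.

(3,2) - (2,2) - (2,1) - (1,1) - (1,2) - (1,3) - (2,3) - (3,3) - (4,3)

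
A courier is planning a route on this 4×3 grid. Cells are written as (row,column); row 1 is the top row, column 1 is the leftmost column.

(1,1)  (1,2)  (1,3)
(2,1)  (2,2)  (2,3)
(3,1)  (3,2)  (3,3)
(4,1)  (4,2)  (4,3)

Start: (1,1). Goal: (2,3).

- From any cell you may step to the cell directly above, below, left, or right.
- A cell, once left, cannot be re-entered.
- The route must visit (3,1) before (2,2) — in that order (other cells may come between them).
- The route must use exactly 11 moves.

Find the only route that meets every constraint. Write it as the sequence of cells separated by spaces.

The waypoints must appear in the order (3,1), (2,2), with no cell reused.
Route from (1,1): down 3 to (4,1), right 2 to (4,3), up 1 to (3,3), left 1 to (3,2), up 2 to (1,2), right 1 to (1,3), down 1 to (2,3) — 11 moves in all.
Check: order respected ((3,1) at step 2, (2,2) at step 8); 11 moves as required.

(1,1) (2,1) (3,1) (4,1) (4,2) (4,3) (3,3) (3,2) (2,2) (1,2) (1,3) (2,3)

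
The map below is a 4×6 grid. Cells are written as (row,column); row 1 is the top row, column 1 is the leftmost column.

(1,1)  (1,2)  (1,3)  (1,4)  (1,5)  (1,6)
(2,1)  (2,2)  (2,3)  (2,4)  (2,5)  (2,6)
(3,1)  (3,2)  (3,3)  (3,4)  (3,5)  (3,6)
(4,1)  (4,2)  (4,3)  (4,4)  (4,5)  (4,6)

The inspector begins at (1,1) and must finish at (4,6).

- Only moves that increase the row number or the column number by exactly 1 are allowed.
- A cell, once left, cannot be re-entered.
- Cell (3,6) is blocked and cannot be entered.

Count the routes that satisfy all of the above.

A right/down-only route from (1,1) to (4,6) makes exactly 3 down-moves and 5 right-moves in some order.
With no other constraints that would be C(8,3) = 56 routes.
Subtract routes through each blocked cell (inclusion–exclusion for overlaps): − through (3,6): 21 → 35.
That gives 35 routes.

35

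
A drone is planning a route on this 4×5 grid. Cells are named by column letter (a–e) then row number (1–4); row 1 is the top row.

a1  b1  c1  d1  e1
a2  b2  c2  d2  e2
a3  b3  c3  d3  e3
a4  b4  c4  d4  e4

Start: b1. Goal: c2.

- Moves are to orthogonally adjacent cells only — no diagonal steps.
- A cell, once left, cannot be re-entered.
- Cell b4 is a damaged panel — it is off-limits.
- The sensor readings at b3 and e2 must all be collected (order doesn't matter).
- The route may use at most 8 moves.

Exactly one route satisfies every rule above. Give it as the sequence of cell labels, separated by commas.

Any route must reach b3 and e2 and still end at c2 within 8 moves, so the order of the required stops is forced.
Route from b1: down 2 to b3, right 3 to e3, up 1 to e2, left 2 to c2 — 8 moves in all.
Check: all required cells visited; 8 ≤ 8 moves.

b1, b2, b3, c3, d3, e3, e2, d2, c2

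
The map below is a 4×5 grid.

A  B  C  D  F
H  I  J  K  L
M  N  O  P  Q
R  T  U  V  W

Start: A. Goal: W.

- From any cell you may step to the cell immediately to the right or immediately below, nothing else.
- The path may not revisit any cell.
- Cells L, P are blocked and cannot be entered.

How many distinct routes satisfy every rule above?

10

A right/down-only route from A to W makes exactly 3 down-moves and 4 right-moves in some order.
With no other constraints that would be C(7,3) = 35 routes.
Subtract routes through each blocked cell (inclusion–exclusion for overlaps): − through L: 5 − through P: 20 → 10.
That gives 10 routes.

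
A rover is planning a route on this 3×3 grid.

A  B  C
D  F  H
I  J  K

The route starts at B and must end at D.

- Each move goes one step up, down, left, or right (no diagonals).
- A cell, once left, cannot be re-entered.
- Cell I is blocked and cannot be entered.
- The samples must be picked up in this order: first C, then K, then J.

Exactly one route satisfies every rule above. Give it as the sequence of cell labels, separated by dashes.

The waypoints must appear in the order C, K, J, with no cell reused.
Route from B: right 1 to C, down 2 to K, left 1 to J, up 1 to F, left 1 to D — 6 moves in all.
Check: order respected (C at step 1, K at step 3, J at step 4).

B - C - H - K - J - F - D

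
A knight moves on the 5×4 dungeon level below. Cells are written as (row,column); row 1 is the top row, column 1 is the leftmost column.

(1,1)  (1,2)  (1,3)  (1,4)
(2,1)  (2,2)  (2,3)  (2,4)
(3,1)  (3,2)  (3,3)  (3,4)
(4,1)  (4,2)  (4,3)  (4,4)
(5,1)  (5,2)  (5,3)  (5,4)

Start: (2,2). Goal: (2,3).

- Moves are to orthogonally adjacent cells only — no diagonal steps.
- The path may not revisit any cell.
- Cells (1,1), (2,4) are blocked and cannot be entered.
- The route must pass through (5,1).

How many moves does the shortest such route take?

9

Any route passes through (5,1) somewhere between (2,2) and (2,3). Summing Manhattan distances along the two legs ((2,2) → (5,1) → (2,3)) gives a lower bound of 4 + 5 = 9 moves.
A route of 9 moves achieves this: (2,2) → (3,2) → (4,2) → (4,1) → (5,1) → (5,2) → (5,3) → (4,3) → (3,3) → (2,3).
Since 9 matches the lower bound, it is optimal.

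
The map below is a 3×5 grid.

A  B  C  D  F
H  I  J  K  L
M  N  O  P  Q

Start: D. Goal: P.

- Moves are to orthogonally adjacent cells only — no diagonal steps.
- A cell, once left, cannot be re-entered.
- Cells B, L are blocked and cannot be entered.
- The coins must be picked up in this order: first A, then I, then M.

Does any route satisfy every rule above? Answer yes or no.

no

A must be visited but has only one open neighbour (H), and it is neither the start nor the goal — the route would have to enter and leave through H, re-entering it.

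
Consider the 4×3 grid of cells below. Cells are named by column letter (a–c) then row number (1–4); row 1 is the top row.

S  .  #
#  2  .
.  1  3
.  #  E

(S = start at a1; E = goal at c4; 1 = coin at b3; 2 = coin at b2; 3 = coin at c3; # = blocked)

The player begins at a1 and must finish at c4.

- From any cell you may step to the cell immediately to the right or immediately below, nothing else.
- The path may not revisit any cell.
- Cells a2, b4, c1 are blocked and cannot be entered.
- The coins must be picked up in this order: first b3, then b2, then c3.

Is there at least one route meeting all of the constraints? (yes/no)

no

b2 lies above b3, so going from b3 to b2 would need an upward move — but moves only go right/down, so b3 cannot be visited before b2.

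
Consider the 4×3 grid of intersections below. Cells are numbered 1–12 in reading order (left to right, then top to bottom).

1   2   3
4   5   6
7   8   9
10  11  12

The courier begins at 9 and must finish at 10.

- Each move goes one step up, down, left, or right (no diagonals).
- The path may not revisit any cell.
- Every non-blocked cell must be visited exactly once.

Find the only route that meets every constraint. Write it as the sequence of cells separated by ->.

Need to visit all 12 open cells exactly once, starting at 9 and ending at 10.
Cell 1 has only two open neighbours (4 and 2), so the path must pass straight through it: one of those is the cell it's entered from and the other is where it exits.
Route from 9: down to 12, left to 11, 2× up (reaching 5), right to 6, up to 3, 2× left (reaching 1), 3× down (reaching 10) — 11 moves in all.
Check: all 12 open cells covered.

9 -> 12 -> 11 -> 8 -> 5 -> 6 -> 3 -> 2 -> 1 -> 4 -> 7 -> 10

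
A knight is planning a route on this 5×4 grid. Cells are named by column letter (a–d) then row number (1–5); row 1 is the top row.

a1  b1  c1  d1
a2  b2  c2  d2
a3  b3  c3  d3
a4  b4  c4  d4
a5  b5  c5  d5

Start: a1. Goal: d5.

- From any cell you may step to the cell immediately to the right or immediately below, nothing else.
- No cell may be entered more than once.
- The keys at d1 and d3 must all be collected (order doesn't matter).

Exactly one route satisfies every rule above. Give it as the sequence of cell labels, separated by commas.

Moves only go right or down, so the column and row indices never decrease.
Route from a1: 3× right (reaching d1), 4× down (reaching d5) — 7 moves in all.
Check: all required cells visited.

a1, b1, c1, d1, d2, d3, d4, d5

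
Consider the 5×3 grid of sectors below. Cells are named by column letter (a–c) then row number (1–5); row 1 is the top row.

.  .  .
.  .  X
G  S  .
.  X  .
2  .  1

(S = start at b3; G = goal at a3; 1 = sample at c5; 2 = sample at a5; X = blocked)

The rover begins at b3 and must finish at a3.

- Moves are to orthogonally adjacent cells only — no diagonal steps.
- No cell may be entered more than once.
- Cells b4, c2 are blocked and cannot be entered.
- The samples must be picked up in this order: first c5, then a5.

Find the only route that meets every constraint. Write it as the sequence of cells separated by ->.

The waypoints must appear in the order c5, a5, with no cell reused.
Route from b3: right 1 to c3, down 2 to c5, left 2 to a5, up 2 to a3 — 7 moves in all.
Check: order respected (1 at step 3, 2 at step 5).

b3 -> c3 -> c4 -> c5 -> b5 -> a5 -> a4 -> a3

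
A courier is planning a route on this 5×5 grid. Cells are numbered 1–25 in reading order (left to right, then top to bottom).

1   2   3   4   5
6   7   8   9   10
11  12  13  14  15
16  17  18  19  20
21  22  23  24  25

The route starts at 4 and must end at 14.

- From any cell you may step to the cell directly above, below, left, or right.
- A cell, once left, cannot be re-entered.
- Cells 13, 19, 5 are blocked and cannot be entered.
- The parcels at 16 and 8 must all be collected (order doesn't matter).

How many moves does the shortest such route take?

12

Any route passes through 16 and 8 in some order between 4 and 14. Summing Manhattan distances along each leg and taking the cheapest ordering (4 → 8 → 16 → 14) gives a lower bound of 2 + 4 + 4 = 10 moves.
That bound ignores the blocked cells. Measuring each leg by the fewest moves that actually steer around them (4→16: 6; 16→8: 4; 8→14: 2) raises the lower bound to 12.
A route of 12 moves exists: 4 → 3 → 2 → 1 → 6 → 11 → 16 → 17 → 12 → 7 → 8 → 9 → 14.
Since 12 matches that lower bound, it is optimal.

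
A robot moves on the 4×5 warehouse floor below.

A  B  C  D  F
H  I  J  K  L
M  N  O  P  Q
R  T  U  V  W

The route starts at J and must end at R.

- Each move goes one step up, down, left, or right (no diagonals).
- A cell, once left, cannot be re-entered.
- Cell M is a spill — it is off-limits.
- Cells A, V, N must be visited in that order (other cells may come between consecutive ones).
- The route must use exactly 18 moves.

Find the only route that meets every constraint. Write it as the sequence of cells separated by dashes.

J - I - H - A - B - C - D - F - L - K - P - Q - W - V - U - O - N - T - R

The waypoints must appear in the order A, V, N, with no cell reused.
Route from J: left 2 to H, up 1 to A, right 4 to F, down 1 to L, left 1 to K, down 1 to P, right 1 to Q, down 1 to W, left 2 to U, up 1 to O, left 1 to N, down 1 to T, left 1 to R — 18 moves in all.
Check: order respected (A at step 3, V at step 13, N at step 16); 18 moves as required.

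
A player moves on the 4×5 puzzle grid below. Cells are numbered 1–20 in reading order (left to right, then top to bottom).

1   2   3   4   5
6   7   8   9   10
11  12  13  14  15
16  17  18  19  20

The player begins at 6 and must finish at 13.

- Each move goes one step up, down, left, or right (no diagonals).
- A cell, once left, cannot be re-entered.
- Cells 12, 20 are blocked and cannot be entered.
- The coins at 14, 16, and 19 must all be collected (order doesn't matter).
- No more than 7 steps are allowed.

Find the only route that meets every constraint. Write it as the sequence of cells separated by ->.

Any route must reach 14, 16, and 19 and still end at 13 within 7 moves, so the order of the required stops is forced.
Route from 6: down 2 to 16, right 3 to 19, up 1 to 14, left 1 to 13 — 7 moves in all.
Check: all required cells visited; 7 ≤ 7 moves.

6 -> 11 -> 16 -> 17 -> 18 -> 19 -> 14 -> 13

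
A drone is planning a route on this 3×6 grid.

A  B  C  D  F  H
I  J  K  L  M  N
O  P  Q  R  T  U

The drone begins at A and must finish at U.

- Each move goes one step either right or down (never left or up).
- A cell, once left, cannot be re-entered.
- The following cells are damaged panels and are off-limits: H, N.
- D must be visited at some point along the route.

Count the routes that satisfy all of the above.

3

A right/down-only route from A to U makes exactly 2 down-moves and 5 right-moves in some order.
With no other constraints that would be C(7,2) = 21 routes.
Split at D and multiply the segment counts (each segment already excludes blocked cells): A→D: 1; D→U: 3; product = 3.
That gives 3 routes.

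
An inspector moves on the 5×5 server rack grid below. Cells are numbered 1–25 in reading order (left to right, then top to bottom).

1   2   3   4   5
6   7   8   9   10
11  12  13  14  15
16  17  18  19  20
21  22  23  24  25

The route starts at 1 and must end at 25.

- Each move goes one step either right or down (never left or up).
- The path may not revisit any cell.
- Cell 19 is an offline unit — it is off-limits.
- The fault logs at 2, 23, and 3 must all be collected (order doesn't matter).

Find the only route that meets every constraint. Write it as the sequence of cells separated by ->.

Moves only go right or down, so the column and row indices never decrease.
Route from 1: right 2 to 3, down 4 to 23, right 2 to 25 — 8 moves in all.
Check: all required cells visited.

1 -> 2 -> 3 -> 8 -> 13 -> 18 -> 23 -> 24 -> 25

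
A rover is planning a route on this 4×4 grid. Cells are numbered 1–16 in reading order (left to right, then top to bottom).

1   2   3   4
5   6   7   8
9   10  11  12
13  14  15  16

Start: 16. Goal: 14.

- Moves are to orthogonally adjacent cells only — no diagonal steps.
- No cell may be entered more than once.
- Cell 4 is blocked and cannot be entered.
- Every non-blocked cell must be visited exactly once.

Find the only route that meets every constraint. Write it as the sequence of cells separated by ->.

16 -> 15 -> 11 -> 12 -> 8 -> 7 -> 3 -> 2 -> 1 -> 5 -> 6 -> 10 -> 9 -> 13 -> 14

Need to visit all 15 open cells exactly once, starting at 16 and ending at 14.
Cell 1 has only two open neighbours (5 and 2), so the path must pass straight through it: one of those is the cell it's entered from and the other is where it exits.
Route from 16: left 1 to 15, up 1 to 11, right 1 to 12, up 1 to 8, left 1 to 7, up 1 to 3, left 2 to 1, down 1 to 5, right 1 to 6, down 1 to 10, left 1 to 9, down 1 to 13, right 1 to 14 — 14 moves in all.
Check: all 15 open cells covered.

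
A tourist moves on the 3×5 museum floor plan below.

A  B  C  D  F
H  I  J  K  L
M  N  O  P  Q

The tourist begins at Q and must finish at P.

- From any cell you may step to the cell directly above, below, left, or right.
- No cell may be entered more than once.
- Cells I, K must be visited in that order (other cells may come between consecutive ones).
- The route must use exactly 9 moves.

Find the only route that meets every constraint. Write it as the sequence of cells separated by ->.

The waypoints must appear in the order I, K, with no cell reused.
Route from Q: up 2 to F, left 3 to B, down 1 to I, right 2 to K, down 1 to P — 9 moves in all.
Check: order respected (I at step 6, K at step 8); 9 moves as required.

Q -> L -> F -> D -> C -> B -> I -> J -> K -> P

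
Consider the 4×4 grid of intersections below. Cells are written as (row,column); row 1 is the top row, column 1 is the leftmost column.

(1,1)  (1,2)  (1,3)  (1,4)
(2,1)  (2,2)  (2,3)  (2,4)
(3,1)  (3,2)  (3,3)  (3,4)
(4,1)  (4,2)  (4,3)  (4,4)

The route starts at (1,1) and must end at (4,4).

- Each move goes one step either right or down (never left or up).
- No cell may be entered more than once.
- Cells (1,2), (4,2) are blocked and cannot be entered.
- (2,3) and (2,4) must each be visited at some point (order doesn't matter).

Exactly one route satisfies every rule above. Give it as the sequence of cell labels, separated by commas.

Moves only go right or down, so the column and row indices never decrease.
Route from (1,1): down 1 to (2,1), right 3 to (2,4), down 2 to (4,4) — 6 moves in all.
Check: all required cells visited.

(1,1), (2,1), (2,2), (2,3), (2,4), (3,4), (4,4)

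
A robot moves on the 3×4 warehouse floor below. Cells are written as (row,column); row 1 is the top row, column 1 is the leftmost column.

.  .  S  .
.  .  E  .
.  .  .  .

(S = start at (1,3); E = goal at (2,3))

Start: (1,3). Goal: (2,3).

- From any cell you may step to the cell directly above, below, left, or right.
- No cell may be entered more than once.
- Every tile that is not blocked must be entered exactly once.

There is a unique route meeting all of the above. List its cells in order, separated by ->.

(1,3) -> (1,4) -> (2,4) -> (3,4) -> (3,3) -> (3,2) -> (3,1) -> (2,1) -> (1,1) -> (1,2) -> (2,2) -> (2,3)

Need to visit all 12 open cells exactly once, starting at (1,3) and ending at (2,3).
Cell (1,4) has only two open neighbours ((2,4) and (1,3)), so the path must pass straight through it: one of those is the cell it's entered from and the other is where it exits.
Route from (1,3): right 1 to (1,4), down 2 to (3,4), left 3 to (3,1), up 2 to (1,1), right 1 to (1,2), down 1 to (2,2), right 1 to (2,3) — 11 moves in all.
Check: all 12 open cells covered.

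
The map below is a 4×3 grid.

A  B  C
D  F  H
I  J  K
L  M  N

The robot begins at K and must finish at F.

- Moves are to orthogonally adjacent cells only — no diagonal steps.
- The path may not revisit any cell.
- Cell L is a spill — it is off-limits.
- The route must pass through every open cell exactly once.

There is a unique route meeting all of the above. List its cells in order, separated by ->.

Need to visit all 11 open cells exactly once, starting at K and ending at F.
Cell M has only two open neighbours (J and N), so the path must pass straight through it: one of those is the cell it's entered from and the other is where it exits.
Route from K: down 1 to N, left 1 to M, up 1 to J, left 1 to I, up 2 to A, right 2 to C, down 1 to H, left 1 to F — 10 moves in all.
Check: all 11 open cells covered.

K -> N -> M -> J -> I -> D -> A -> B -> C -> H -> F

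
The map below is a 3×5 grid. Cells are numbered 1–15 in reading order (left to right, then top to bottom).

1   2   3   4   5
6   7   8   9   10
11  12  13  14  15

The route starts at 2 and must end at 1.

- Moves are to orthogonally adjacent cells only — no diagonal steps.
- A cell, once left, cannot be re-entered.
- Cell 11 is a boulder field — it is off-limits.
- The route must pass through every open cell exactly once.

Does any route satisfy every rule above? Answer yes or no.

yes

One route that works: 2 → 3 → 8 → 9 → 4 → 5 → 10 → 15 → 14 → 13 → 12 → 7 → 6 → 1.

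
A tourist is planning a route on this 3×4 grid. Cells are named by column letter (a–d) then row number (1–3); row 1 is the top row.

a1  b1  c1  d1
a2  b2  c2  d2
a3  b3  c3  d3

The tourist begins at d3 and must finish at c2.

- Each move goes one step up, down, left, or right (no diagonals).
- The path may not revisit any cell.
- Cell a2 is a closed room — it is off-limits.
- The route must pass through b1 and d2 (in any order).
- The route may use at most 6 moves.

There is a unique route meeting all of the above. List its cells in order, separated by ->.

The 6-move cap with required stops at b1, d2 leaves no slack for detours.
Route from d3: 2× up (reaching d1), 2× left (reaching b1), down to b2, right to c2 — 6 moves in all.
Check: all required cells visited; 6 ≤ 6 moves.

d3 -> d2 -> d1 -> c1 -> b1 -> b2 -> c2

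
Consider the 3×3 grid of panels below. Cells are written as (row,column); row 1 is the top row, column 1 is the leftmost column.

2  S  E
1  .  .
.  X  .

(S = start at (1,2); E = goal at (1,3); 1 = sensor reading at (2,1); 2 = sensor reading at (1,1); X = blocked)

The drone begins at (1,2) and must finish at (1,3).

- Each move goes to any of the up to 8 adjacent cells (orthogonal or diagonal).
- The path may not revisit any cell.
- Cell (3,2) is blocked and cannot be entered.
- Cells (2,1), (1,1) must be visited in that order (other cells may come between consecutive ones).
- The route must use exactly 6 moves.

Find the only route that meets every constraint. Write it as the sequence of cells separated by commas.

The waypoints must appear in the order (2,1), (1,1), with no cell reused.
Route from (1,2): down-left to (2,1), up to (1,1), 2× down-right (reaching (3,3)), 2× up (reaching (1,3)) — 6 moves in all.
Check: order respected (1 at step 1, 2 at step 2); 6 moves as required.

(1,2), (2,1), (1,1), (2,2), (3,3), (2,3), (1,3)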